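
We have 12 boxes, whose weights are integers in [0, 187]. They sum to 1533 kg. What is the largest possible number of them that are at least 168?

9

With k values at 168 or above and the rest at least 0, the sum is at least 0 + 168k.
Since the sum is 1533, we need 168k ≤ 1533, i.e. k ≤ 9.
k = 9 is achieved by 9 values at 168 and 3 at 0, total 1512; add 21 to one value (staying below 168) to reach 1533.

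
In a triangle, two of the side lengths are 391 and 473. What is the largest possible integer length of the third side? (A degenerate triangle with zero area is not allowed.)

The third side must be less than 391 + 473 = 864.
The largest integer below 864 is 863.

863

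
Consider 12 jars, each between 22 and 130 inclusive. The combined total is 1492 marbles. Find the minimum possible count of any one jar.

Minimizing one value means maximizing the remaining 11.
The other 11 contribute at most 11 × 130 = 1430, leaving at least 1492 − 1430 = 62.
Since 62 ≥ 22, this is achievable: one at 62 and 11 at 130.

62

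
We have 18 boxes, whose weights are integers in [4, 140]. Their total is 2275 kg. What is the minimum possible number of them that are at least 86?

14

Each value short of 86 is at most 85, costing at least 140 − 85 = 55 against the maximum total of 2520.
We can afford to lose at most 2520 − 2275 = 245, so at most ⌊245/55⌋ = 4 fall short, and at least 14 are ≥ 86.
Exactly 14 works: 14 values at 140 and 4 at 85 total 2300; lower one of the high values by 25 (still ≥ 86) to hit 2275.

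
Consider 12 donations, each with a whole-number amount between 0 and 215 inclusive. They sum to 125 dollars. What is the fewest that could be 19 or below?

Let j be the number exceeding 19. Then the total is ≥ 20·j + 0·(12 − j) = 0 + 20j.
So 20j ≤ 125 and j ≤ 6; hence at least 12 − 6 = 6 are ≤ 19.
Exactly 6 works: 6 values at 0 and 6 at 20 total 120; raise one of the low values by 5 (still ≤ 19) to hit 125.

6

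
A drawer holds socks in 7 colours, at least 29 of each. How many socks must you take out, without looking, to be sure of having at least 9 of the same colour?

You could draw 8 of every colour without reaching 9 of any — 56 in all.
One more forces 9 of some colour, so 56 + 1 = 57.

57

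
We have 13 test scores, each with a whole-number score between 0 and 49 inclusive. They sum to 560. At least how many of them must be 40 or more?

Suppose at most 13 − j of them reach 40; then j values are ≤ 39 and the rest ≤ 49.
The total is then ≤ 39·j + 49·(13 − j) = 637 − 10j. For this to be ≥ 560 we need j ≤ 7, so at least 13 − 7 = 6 must reach 40.
Exactly 6 works: 6 values at 49 and 7 at 39 total 567; lower one of the high values by 7 (still ≥ 40) to hit 560.

6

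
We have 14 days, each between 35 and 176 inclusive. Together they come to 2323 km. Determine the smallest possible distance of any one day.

35

To make one day as small as possible, make the other 13 as large as possible.
The other 13 contribute at most 13 × 176 = 2288, leaving at least 2323 − 2288 = 35.
Since 35 ≥ 35, this is achievable: one at 35 and 13 at 176.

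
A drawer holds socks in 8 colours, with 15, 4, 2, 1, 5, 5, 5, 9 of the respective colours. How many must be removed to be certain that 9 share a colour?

In the worst case you take as many as possible of each colour without reaching 9: 8 + 4 + 2 + 1 + 5 + 5 + 5 + 8 = 38.
The next one must give 9 of some colour, so 38 + 1 = 39.

39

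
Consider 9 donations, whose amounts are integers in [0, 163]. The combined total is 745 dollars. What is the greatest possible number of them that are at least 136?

Suppose k of them are at least 136. Those contribute at least 136 each and the other 9 − k at least 0 each.
So the total is at least 136k + 0(9 − k) = 0 + 136k. This must be ≤ 745, giving k ≤ 5.
k = 5 is achieved by 5 values at 136 and 4 at 0, total 680; add 65 to one value (staying below 136) to reach 745.

5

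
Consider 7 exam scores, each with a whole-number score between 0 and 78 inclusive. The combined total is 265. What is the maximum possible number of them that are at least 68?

3

If k of the values are ≥ 68, the total is ≥ 68k + 0(7 − k).
Setting 68k + 0(7 − k) ≤ 265 gives 68k ≤ 265, so k ≤ 3.
k = 3 is achieved by 3 values at 68 and 4 at 0, total 204; add 61 to one value (staying below 68) to reach 265.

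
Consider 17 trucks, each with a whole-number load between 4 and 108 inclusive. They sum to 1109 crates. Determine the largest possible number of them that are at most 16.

Each value at 16 or below falls at least 108 − 16 = 92 short of the ceiling 108.
The ceiling total is 17 × 108 = 1836, and we need 1109, so at most ⌊(1836 − 1109)/92⌋ = 7 can be that low.
k = 7 is achieved by 7 values at 16 and 10 at 108, total 1192; lower one of the 108's by 83 (still > 16) to reach 1109.

7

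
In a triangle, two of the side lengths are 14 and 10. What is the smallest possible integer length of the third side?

5

The third side must exceed |14 − 10| = 4.
The smallest integer above 4 is 5.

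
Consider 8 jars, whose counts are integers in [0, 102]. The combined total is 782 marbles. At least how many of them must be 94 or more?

5

Suppose at most 8 − j of them reach 94; then j values are ≤ 93 and the rest ≤ 102.
The total is then ≤ 93·j + 102·(8 − j) = 816 − 9j. For this to be ≥ 782 we need j ≤ 3, so at least 8 − 3 = 5 must reach 94.
Exactly 5 works: 5 values at 102 and 3 at 93 total 789; lower one of the high values by 7 (still ≥ 94) to hit 782.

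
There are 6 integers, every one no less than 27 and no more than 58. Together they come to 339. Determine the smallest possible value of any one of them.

Minimizing one value means maximizing the remaining 5.
The other 5 contribute at most 5 × 58 = 290, leaving at least 339 − 290 = 49.
Since 49 ≥ 27, this is achievable: one at 49 and 5 at 58.

49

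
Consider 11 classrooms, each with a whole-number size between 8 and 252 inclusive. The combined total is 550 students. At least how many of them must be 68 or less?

4

Each value above 68 is at least 69, contributing at least 69 − 8 = 61 above the floor 8.
The sum exceeds the floor total 88 by 462, so at most ⌊462/61⌋ = 7 exceed 68, and at least 4 are ≤ 68.
Exactly 4 works: 4 values at 8 and 7 at 69 total 515; raise one of the low values by 35 (still ≤ 68) to hit 550.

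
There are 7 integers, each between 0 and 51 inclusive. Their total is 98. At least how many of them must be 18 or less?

Each value above 18 is at least 19, contributing at least 19 − 0 = 19 above the floor 0.
The sum exceeds the floor total 0 by 98, so at most ⌊98/19⌋ = 5 exceed 18, and at least 2 are ≤ 18.
Exactly 2 works: 2 values at 0 and 5 at 19 total 95; raise one of the low values by 3 (still ≤ 18) to hit 98.

2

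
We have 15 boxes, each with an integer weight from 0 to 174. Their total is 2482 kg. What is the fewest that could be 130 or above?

13

If only k of them are at least 130, the other 15 − k are at most 129, so the total is at most k·174 + (15 − k)·129.
This must reach 2482, so k·174 + (15 − k)·129 ≥ 2482, giving k ≥ 13.
Exactly 13 works: 13 values at 174 and 2 at 129 total 2520; lower one of the high values by 38 (still ≥ 130) to hit 2482.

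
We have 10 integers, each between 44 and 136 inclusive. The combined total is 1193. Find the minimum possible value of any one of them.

To make one integer as small as possible, make the other 9 as large as possible.
The other 9 can take up 9 × 136 = 1224 ≥ 1193 − 44, so one integer can sit at its floor of 44.
Achievable: one at 44 and the other 9 totalling 1149, which fits since 9 × 44 ≤ 1149 ≤ 9 × 136.

44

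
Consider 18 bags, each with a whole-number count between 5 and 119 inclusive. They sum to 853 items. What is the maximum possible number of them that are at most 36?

Suppose k of them are at most 36. Those contribute at most 36 each and the rest at most 119 each.
So the total is at most 36k + 119(18 − k) = 2142 − 83k. This must still be ≥ 853, so k ≤ 15.
k = 15 is achieved by 15 values at 36 and 3 at 119, total 897; lower one of the 119's by 44 (still > 36) to reach 853.

15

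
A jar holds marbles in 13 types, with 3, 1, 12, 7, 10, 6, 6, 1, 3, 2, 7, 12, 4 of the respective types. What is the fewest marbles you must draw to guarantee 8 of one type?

In the worst case you take as many as possible of each type without reaching 8: 3 + 1 + 7 + 7 + 7 + 6 + 6 + 1 + 3 + 2 + 7 + 7 + 4 = 61.
The next one must give 8 of some type, so 61 + 1 = 62.

62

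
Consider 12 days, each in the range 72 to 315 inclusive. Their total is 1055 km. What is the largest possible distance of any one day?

To make one day as large as possible, make the other 11 as small as possible.
The other 11 contribute at least 11 × 72 = 792, leaving at most 1055 − 792 = 263.
Since 263 ≤ 315, this is achievable: one at 263 and 11 at 72.

263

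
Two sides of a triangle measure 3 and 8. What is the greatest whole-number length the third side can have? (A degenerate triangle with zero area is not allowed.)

The third side must be less than 3 + 8 = 11.
The largest integer below 11 is 10.

10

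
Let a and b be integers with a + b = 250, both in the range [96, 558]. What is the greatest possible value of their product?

ab = a(250 − a) is maximized when a is as near 250/2 as the bounds allow.
Taking a = 125 and b = 125 (both in [96, 558]) gives ab = 15625.

15625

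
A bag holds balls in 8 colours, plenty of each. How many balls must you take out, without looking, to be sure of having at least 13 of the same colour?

In the worst case you draw 12 of each of the 8 colours: 8 × 12 = 96.
One more forces 13 of some colour, so 96 + 1 = 97.

97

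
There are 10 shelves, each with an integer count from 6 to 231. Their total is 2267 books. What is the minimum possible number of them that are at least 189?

Suppose at most 10 − j of them reach 189; then j values are ≤ 188 and the rest ≤ 231.
The total is then ≤ 188·j + 231·(10 − j) = 2310 − 43j. For this to be ≥ 2267 we need j ≤ 1, so at least 10 − 1 = 9 must reach 189.
Exactly 9 works: 9 values at 231 and 1 at 188 total 2267.

9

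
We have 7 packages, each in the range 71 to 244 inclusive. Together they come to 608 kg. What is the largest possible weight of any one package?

Maximizing one value means minimizing the remaining 6.
The other 6 contribute at least 6 × 71 = 426, leaving at most 608 − 426 = 182.
Since 182 ≤ 244, this is achievable: one at 182 and 6 at 71.

182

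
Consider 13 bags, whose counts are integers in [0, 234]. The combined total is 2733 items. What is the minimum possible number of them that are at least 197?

5

Suppose at most 13 − j of them reach 197; then j values are ≤ 196 and the rest ≤ 234.
The total is then ≤ 196·j + 234·(13 − j) = 3042 − 38j. For this to be ≥ 2733 we need j ≤ 8, so at least 13 − 8 = 5 must reach 197.
Exactly 5 works: 5 values at 234 and 8 at 196 total 2738; lower one of the high values by 5 (still ≥ 197) to hit 2733.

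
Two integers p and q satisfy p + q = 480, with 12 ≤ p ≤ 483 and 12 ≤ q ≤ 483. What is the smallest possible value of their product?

pq = p(480 − p) is concave in p, so over [12, 468] it is minimized at an endpoint.
The extreme feasible split is p = 12, q = 468, giving pq = 5616.

5616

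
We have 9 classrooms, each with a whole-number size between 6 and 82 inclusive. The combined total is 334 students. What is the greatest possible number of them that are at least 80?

3

Suppose k of them are at least 80. Those contribute at least 80 each and the other 9 − k at least 6 each.
So the total is at least 80k + 6(9 − k) = 54 + 74k. This must be ≤ 334, giving k ≤ 3.
k = 3 is achieved by 3 values at 80 and 6 at 6, total 276; add 58 to one value (staying below 80) to reach 334.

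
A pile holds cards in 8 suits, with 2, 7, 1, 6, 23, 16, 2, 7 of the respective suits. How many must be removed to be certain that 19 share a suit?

60

In the worst case you take as many as possible of each suit without reaching 19: 2 + 7 + 1 + 6 + 18 + 16 + 2 + 7 = 59.
The next one must give 19 of some suit, so 59 + 1 = 60.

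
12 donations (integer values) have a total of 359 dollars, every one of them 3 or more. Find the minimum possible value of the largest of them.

30

If every one of the 12 were at most 29, the total would be at most 12 × 29 = 348 < 359.
Taking 1 copy of 29 and 11 copies of 30 gives exactly 359, so 30 is attained.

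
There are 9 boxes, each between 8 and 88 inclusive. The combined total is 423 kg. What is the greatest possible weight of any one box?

Maximizing one value means minimizing the remaining 8.
The other 8 contribute at least 8 × 8 = 64, leaving at most 423 − 64 = 359.
But each box is capped at 88, so the maximum is 88.
Achievable: one at 88 and the other 8 totalling 335, which fits since 8 × 8 ≤ 335 ≤ 8 × 88.

88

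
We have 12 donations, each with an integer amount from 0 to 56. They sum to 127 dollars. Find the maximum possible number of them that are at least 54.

With k values at 54 or above and the rest at least 0, the sum is at least 0 + 54k.
Since the sum is 127, we need 54k ≤ 127, i.e. k ≤ 2.
k = 2 is achieved by 2 values at 54 and 10 at 0, total 108; add 19 to one value (staying below 54) to reach 127.

2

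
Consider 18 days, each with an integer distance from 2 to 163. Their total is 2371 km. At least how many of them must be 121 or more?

Each value short of 121 is at most 120, costing at least 163 − 120 = 43 against the maximum total of 2934.
We can afford to lose at most 2934 − 2371 = 563, so at most ⌊563/43⌋ = 13 fall short, and at least 5 are ≥ 121.
Exactly 5 works: 5 values at 163 and 13 at 120 total 2375; lower one of the high values by 4 (still ≥ 121) to hit 2371.

5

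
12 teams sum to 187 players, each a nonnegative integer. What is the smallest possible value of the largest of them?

If every one of the 12 were at most 15, the total would be at most 12 × 15 = 180 < 187.
Taking 5 copies of 15 and 7 copies of 16 gives exactly 187, so 16 is attained.

16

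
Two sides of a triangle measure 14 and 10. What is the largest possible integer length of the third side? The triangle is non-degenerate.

The third side must be less than 14 + 10 = 24.
The largest integer below 24 is 23.

23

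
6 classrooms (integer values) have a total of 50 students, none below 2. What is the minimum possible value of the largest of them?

9

The 6 values sum to 50, so their maximum is at least ⌈50/6⌉ = 9.
Achievable: 2 of them at 9 and 4 at 8 total 50.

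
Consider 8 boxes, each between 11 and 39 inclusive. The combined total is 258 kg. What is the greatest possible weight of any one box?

Maximizing one value means minimizing the remaining 7.
The other 7 contribute at least 7 × 11 = 77, leaving at most 258 − 77 = 181.
But each box is capped at 39, so the maximum is 39.
Achievable: one at 39 and the other 7 totalling 219, which fits since 7 × 11 ≤ 219 ≤ 7 × 39.

39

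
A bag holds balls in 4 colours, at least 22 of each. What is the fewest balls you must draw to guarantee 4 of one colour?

You could draw 3 of every colour without reaching 4 of any — 12 in all.
One more forces 4 of some colour, so 12 + 1 = 13.

13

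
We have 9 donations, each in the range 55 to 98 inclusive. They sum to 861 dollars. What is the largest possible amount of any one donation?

To make one donation as large as possible, make the other 8 as small as possible.
The other 8 contribute at least 8 × 55 = 440, leaving at most 861 − 440 = 421.
But each donation is capped at 98, so the maximum is 98.
Achievable: one at 98 and the other 8 totalling 763, which fits since 8 × 55 ≤ 763 ≤ 8 × 98.

98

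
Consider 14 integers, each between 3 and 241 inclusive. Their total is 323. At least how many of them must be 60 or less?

Let j be the number exceeding 60. Then the total is ≥ 61·j + 3·(14 − j) = 42 + 58j.
So 58j ≤ 281 and j ≤ 4; hence at least 14 − 4 = 10 are ≤ 60.
Exactly 10 works: 10 values at 3 and 4 at 61 total 274; raise one of the low values by 49 (still ≤ 60) to hit 323.

10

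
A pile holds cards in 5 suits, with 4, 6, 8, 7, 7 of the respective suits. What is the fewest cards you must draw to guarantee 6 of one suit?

In the worst case you take as many as possible of each suit without reaching 6: 4 + 5 + 5 + 5 + 5 = 24.
The next one must give 6 of some suit, so 24 + 1 = 25.

25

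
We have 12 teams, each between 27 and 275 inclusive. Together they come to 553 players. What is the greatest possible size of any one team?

256

To make one team as large as possible, make the other 11 as small as possible.
The other 11 contribute at least 11 × 27 = 297, leaving at most 553 − 297 = 256.
Since 256 ≤ 275, this is achievable: one at 256 and 11 at 27.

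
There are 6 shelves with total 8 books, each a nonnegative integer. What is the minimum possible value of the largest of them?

Some value must be at least ⌈8/6⌉ = 2, since 6 × 1 = 6 < 8.
Taking 4 copies of 1 and 2 copies of 2 gives exactly 8, so 2 is attained.

2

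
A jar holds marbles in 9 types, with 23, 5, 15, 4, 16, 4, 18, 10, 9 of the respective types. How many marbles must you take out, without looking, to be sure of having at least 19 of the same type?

In the worst case you take as many as possible of each type without reaching 19: 18 + 5 + 15 + 4 + 16 + 4 + 18 + 10 + 9 = 99.
The next one must give 19 of some type, so 99 + 1 = 100.

100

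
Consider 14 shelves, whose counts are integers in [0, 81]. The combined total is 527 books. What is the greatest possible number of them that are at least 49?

10

Suppose k of them are at least 49. Those contribute at least 49 each and the other 14 − k at least 0 each.
So the total is at least 49k + 0(14 − k) = 0 + 49k. This must be ≤ 527, giving k ≤ 10.
k = 10 is achieved by 10 values at 49 and 4 at 0, total 490; add 37 to one value (staying below 49) to reach 527.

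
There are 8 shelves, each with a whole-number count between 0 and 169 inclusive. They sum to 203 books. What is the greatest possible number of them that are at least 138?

With k values at 138 or above and the rest at least 0, the sum is at least 0 + 138k.
Since the sum is 203, we need 138k ≤ 203, i.e. k ≤ 1.
k = 1 is achieved by 1 value at 138 and 7 at 0, total 138; add 65 to one value (staying below 138) to reach 203.

1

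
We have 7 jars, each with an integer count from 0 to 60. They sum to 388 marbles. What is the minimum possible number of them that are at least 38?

Suppose at most 7 − j of them reach 38; then j values are ≤ 37 and the rest ≤ 60.
The total is then ≤ 37·j + 60·(7 − j) = 420 − 23j. For this to be ≥ 388 we need j ≤ 1, so at least 7 − 1 = 6 must reach 38.
Exactly 6 works: 6 values at 60 and 1 at 37 total 397; lower one of the high values by 9 (still ≥ 38) to hit 388.

6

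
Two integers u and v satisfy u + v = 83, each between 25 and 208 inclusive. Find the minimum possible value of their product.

uv = u(83 − u) is concave in u, so over [25, 58] it is minimized at an endpoint.
At the endpoint u = 25, v = 83 − 25 = 58, so uv = 25 × 58 = 1450.

1450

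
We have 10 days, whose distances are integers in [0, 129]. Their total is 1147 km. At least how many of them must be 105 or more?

Each value short of 105 is at most 104, costing at least 129 − 104 = 25 against the maximum total of 1290.
We can afford to lose at most 1290 − 1147 = 143, so at most ⌊143/25⌋ = 5 fall short, and at least 5 are ≥ 105.
Exactly 5 works: 5 values at 129 and 5 at 104 total 1165; lower one of the high values by 18 (still ≥ 105) to hit 1147.

5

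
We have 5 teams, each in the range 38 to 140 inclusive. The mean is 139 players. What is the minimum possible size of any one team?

To make one team as small as possible, make the other 4 as large as possible.
The total is 5 × 139 = 695.
The other 4 contribute at most 4 × 140 = 560, leaving at least 695 − 560 = 135.
Since 135 ≥ 38, this is achievable: one at 135 and 4 at 140.

135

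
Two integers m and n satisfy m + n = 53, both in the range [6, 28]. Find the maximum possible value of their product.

For a fixed sum, the product mn is largest when m and n are as close as possible.
Taking m = 26 and n = 27 (both in [6, 28]) gives mn = 702.

702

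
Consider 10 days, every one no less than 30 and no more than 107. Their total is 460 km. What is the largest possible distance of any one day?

107

Maximizing one value means minimizing the remaining 9.
The other 9 contribute at least 9 × 30 = 270, leaving at most 460 − 270 = 190.
But each day is capped at 107, so the maximum is 107.
Achievable: one at 107 and the other 9 totalling 353, which fits since 9 × 30 ≤ 353 ≤ 9 × 107.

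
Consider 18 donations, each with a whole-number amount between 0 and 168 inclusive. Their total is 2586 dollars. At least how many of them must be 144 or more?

1

Each value short of 144 is at most 143, costing at least 168 − 143 = 25 against the maximum total of 3024.
We can afford to lose at most 3024 − 2586 = 438, so at most ⌊438/25⌋ = 17 fall short, and at least 1 are ≥ 144.
Exactly 1 works: 1 value at 168 and 17 at 143 total 2599; lower one of the high values by 13 (still ≥ 144) to hit 2586.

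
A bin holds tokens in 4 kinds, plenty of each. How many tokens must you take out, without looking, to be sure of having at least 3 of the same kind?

You could draw 2 of every kind without reaching 3 of any — 8 in all.
One more forces 3 of some kind, so 8 + 1 = 9.

9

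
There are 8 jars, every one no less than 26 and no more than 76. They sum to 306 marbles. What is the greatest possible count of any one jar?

Maximizing one value means minimizing the remaining 7.
The other 7 contribute at least 7 × 26 = 182, leaving at most 306 − 182 = 124.
But each jar is capped at 76, so the maximum is 76.
Achievable: one at 76 and the other 7 totalling 230, which fits since 7 × 26 ≤ 230 ≤ 7 × 76.

76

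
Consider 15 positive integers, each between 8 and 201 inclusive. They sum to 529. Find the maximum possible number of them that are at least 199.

2

Suppose k of them are at least 199. Those contribute at least 199 each and the other 15 − k at least 8 each.
So the total is at least 199k + 8(15 − k) = 120 + 191k. This must be ≤ 529, giving k ≤ 2.
k = 2 is achieved by 2 values at 199 and 13 at 8, total 502; add 27 to one value (staying below 199) to reach 529.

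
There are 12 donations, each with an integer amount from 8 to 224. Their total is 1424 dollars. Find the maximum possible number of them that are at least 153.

With k values at 153 or above and the rest at least 8, the sum is at least 96 + 145k.
Since the sum is 1424, we need 145k ≤ 1328, i.e. k ≤ 9.
k = 9 is achieved by 9 values at 153 and 3 at 8, total 1401; add 23 to one value (staying below 153) to reach 1424.

9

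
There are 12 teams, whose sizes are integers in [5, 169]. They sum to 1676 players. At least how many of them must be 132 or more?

Suppose at most 12 − j of them reach 132; then j values are ≤ 131 and the rest ≤ 169.
The total is then ≤ 131·j + 169·(12 − j) = 2028 − 38j. For this to be ≥ 1676 we need j ≤ 9, so at least 12 − 9 = 3 must reach 132.
Exactly 3 works: 3 values at 169 and 9 at 131 total 1686; lower one of the high values by 10 (still ≥ 132) to hit 1676.

3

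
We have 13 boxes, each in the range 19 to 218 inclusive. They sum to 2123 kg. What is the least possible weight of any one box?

19

To make one box as small as possible, make the other 12 as large as possible.
The other 12 can take up 12 × 218 = 2616 ≥ 2123 − 19, so one box can sit at its floor of 19.
Achievable: one at 19 and the other 12 totalling 2104, which fits since 12 × 19 ≤ 2104 ≤ 12 × 218.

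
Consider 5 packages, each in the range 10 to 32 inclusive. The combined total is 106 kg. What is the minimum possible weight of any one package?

10

Minimizing one value means maximizing the remaining 4.
The other 4 can take up 4 × 32 = 128 ≥ 106 − 10, so one package can sit at its floor of 10.
Achievable: one at 10 and the other 4 totalling 96, which fits since 4 × 10 ≤ 96 ≤ 4 × 32.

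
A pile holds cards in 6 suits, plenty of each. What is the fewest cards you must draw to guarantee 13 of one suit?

In the worst case you draw 12 of each of the 6 suits: 6 × 12 = 72.
One more forces 13 of some suit, so 72 + 1 = 73.

73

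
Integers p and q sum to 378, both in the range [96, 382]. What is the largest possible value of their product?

35721

pq = p(378 − p) is maximized when p is as near 378/2 as the bounds allow.
Taking p = 189 and q = 189 (both in [96, 382]) gives pq = 35721.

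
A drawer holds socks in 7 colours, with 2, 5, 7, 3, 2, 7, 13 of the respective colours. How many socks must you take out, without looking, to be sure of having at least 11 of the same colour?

In the worst case you take as many as possible of each colour without reaching 11: 2 + 5 + 7 + 3 + 2 + 7 + 10 = 36.
The next one must give 11 of some colour, so 36 + 1 = 37.

37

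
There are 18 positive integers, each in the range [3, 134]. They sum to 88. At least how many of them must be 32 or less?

17

Each value above 32 is at least 33, contributing at least 33 − 3 = 30 above the floor 3.
The sum exceeds the floor total 54 by 34, so at most ⌊34/30⌋ = 1 exceed 32, and at least 17 are ≤ 32.
Exactly 17 works: 17 values at 3 and 1 at 33 total 84; raise one of the low values by 4 (still ≤ 32) to hit 88.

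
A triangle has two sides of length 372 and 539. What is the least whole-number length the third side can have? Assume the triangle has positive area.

The third side must exceed |372 − 539| = 167.
The smallest integer above 167 is 168.

168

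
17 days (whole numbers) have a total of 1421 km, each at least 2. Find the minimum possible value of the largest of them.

84

The average is 1421/17 > 83, so not all 17 can be 83 or less; the largest is ≥ 84.
Equality holds with 10 values of 84 and 7 values of 83.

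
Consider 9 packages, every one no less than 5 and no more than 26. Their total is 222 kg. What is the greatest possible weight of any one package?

26

To make one package as large as possible, make the other 8 as small as possible.
The other 8 contribute at least 8 × 5 = 40, leaving at most 222 − 40 = 182.
But each package is capped at 26, so the maximum is 26.
Achievable: one at 26 and the other 8 totalling 196, which fits since 8 × 5 ≤ 196 ≤ 8 × 26.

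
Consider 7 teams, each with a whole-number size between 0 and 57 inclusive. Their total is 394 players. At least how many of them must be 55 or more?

6

Suppose at most 7 − j of them reach 55; then j values are ≤ 54 and the rest ≤ 57.
The total is then ≤ 54·j + 57·(7 − j) = 399 − 3j. For this to be ≥ 394 we need j ≤ 1, so at least 7 − 1 = 6 must reach 55.
Exactly 6 works: 6 values at 57 and 1 at 54 total 396; lower one of the high values by 2 (still ≥ 55) to hit 394.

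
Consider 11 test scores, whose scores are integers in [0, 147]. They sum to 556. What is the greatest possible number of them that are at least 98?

5

With k values at 98 or above and the rest at least 0, the sum is at least 0 + 98k.
Since the sum is 556, we need 98k ≤ 556, i.e. k ≤ 5.
k = 5 is achieved by 5 values at 98 and 6 at 0, total 490; add 66 to one value (staying below 98) to reach 556.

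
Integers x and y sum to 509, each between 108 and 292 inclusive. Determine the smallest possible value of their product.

For a fixed sum, xy is smallest when x and y are as far apart as possible.
At the endpoint x = 217, y = 509 − 217 = 292, so xy = 217 × 292 = 63364.

63364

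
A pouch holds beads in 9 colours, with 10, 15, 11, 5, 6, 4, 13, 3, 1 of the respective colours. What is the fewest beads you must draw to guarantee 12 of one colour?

In the worst case you take as many as possible of each colour without reaching 12: 10 + 11 + 11 + 5 + 6 + 4 + 11 + 3 + 1 = 62.
The next one must give 12 of some colour, so 62 + 1 = 63.

63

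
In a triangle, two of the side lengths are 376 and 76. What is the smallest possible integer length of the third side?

The third side must exceed |376 − 76| = 300.
The smallest integer above 300 is 301.

301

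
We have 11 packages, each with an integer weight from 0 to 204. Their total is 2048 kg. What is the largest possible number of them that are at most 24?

1

Suppose k of them are at most 24. Those contribute at most 24 each and the rest at most 204 each.
So the total is at most 24k + 204(11 − k) = 2244 − 180k. This must still be ≥ 2048, so k ≤ 1.
k = 1 is achieved by 1 value at 24 and 10 at 204, total 2064; lower one of the 204's by 16 (still > 24) to reach 2048.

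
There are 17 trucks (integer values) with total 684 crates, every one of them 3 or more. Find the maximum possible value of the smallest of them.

If every one of the 17 were at least 41, the total would be at least 17 × 41 = 697 > 684.
Achievable: 13 of them at 40 and 4 at 41 total 684.

40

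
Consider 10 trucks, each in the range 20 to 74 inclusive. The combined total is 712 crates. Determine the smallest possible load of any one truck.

46

To make one truck as small as possible, make the other 9 as large as possible.
The other 9 contribute at most 9 × 74 = 666, leaving at least 712 − 666 = 46.
Since 46 ≥ 20, this is achievable: one at 46 and 9 at 74.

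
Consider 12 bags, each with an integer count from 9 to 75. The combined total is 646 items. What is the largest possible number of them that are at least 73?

8

With k values at 73 or above and the rest at least 9, the sum is at least 108 + 64k.
Since the sum is 646, we need 64k ≤ 538, i.e. k ≤ 8.
k = 8 is achieved by 8 values at 73 and 4 at 9, total 620; add 26 to one value (staying below 73) to reach 646.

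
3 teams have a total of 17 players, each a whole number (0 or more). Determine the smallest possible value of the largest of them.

6

Some value must be at least ⌈17/3⌉ = 6, since 3 × 5 = 15 < 17.
Achievable: 2 of them at 6 and 1 at 5 total 17.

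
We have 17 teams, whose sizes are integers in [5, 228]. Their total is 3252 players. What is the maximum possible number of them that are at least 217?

14

With k values at 217 or above and the rest at least 5, the sum is at least 85 + 212k.
Since the sum is 3252, we need 212k ≤ 3167, i.e. k ≤ 14.
k = 14 is achieved by 14 values at 217 and 3 at 5, total 3053; add 199 to one value (staying below 217) to reach 3252.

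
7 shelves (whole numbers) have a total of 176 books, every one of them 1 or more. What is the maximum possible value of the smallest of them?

25

The 7 values sum to 176, so their minimum is at most ⌊176/7⌋ = 25.
Achievable: 6 of them at 25 and 1 at 26 total 176.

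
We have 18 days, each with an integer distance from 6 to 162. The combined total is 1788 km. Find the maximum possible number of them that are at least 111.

If k of the values are ≥ 111, the total is ≥ 111k + 6(18 − k).
Setting 111k + 6(18 − k) ≤ 1788 gives 105k ≤ 1680, so k ≤ 16.
k = 16 is achieved by 16 values at 111 and 2 at 6, total 1788.

16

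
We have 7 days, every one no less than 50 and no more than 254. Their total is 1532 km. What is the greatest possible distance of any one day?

254

To make one day as large as possible, make the other 6 as small as possible.
The other 6 contribute at least 6 × 50 = 300, leaving at most 1532 − 300 = 1232.
But each day is capped at 254, so the maximum is 254.
Achievable: one at 254 and the other 6 totalling 1278, which fits since 6 × 50 ≤ 1278 ≤ 6 × 254.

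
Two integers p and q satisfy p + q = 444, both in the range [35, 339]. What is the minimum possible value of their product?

pq = p(444 − p) is concave in p, so over [105, 339] it is minimized at an endpoint.
The extreme feasible split is p = 105, q = 339, giving pq = 35595.

35595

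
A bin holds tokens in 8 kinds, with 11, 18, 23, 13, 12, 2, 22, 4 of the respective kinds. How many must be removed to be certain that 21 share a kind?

In the worst case you take as many as possible of each kind without reaching 21: 11 + 18 + 20 + 13 + 12 + 2 + 20 + 4 = 100.
The next one must give 21 of some kind, so 100 + 1 = 101.

101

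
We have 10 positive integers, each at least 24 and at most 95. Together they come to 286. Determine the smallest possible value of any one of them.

24

To make one integer as small as possible, make the other 9 as large as possible.
The other 9 can take up 9 × 95 = 855 ≥ 286 − 24, so one integer can sit at its floor of 24.
Achievable: one at 24 and the other 9 totalling 262, which fits since 9 × 24 ≤ 262 ≤ 9 × 95.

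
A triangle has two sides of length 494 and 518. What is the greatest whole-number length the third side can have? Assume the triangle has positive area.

1011

The third side must be less than 494 + 518 = 1012.
The largest integer below 1012 is 1011.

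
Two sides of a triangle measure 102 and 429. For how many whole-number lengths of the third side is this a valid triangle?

The triangle inequality gives |102 − 429| < c < 102 + 429, i.e. 327 < c < 531.
So c can be any integer from 328 to 530: 203 values.

203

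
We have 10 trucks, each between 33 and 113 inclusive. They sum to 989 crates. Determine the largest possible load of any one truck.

Maximizing one value means minimizing the remaining 9.
The other 9 contribute at least 9 × 33 = 297, leaving at most 989 − 297 = 692.
But each truck is capped at 113, so the maximum is 113.
Achievable: one at 113 and the other 9 totalling 876, which fits since 9 × 33 ≤ 876 ≤ 9 × 113.

113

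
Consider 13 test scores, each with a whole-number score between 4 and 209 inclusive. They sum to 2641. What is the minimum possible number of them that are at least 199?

Each value short of 199 is at most 198, costing at least 209 − 198 = 11 against the maximum total of 2717.
We can afford to lose at most 2717 − 2641 = 76, so at most ⌊76/11⌋ = 6 fall short, and at least 7 are ≥ 199.
Exactly 7 works: 7 values at 209 and 6 at 198 total 2651; lower one of the high values by 10 (still ≥ 199) to hit 2641.

7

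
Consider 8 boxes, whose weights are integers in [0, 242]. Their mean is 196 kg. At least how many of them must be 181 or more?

3

The total is 8 × 196 = 1568.
Each value short of 181 is at most 180, costing at least 242 − 180 = 62 against the maximum total of 1936.
We can afford to lose at most 1936 − 1568 = 368, so at most ⌊368/62⌋ = 5 fall short, and at least 3 are ≥ 181.
Exactly 3 works: 3 values at 242 and 5 at 180 total 1626; lower one of the high values by 58 (still ≥ 181) to hit 1568.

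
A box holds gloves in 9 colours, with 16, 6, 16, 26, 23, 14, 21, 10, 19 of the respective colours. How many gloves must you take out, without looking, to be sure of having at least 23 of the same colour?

In the worst case you take as many as possible of each colour without reaching 23: 16 + 6 + 16 + 22 + 22 + 14 + 21 + 10 + 19 = 146.
The next one must give 23 of some colour, so 146 + 1 = 147.

147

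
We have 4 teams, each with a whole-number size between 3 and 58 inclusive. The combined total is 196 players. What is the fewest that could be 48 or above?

If only k of them are at least 48, the other 4 − k are at most 47, so the total is at most k·58 + (4 − k)·47.
This must reach 196, so k·58 + (4 − k)·47 ≥ 196, giving k ≥ 1.
Exactly 1 works: 1 value at 58 and 3 at 47 total 199; lower one of the high values by 3 (still ≥ 48) to hit 196.

1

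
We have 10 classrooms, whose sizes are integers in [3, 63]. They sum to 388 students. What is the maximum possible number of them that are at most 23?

Suppose k of them are at most 23. Those contribute at most 23 each and the rest at most 63 each.
So the total is at most 23k + 63(10 − k) = 630 − 40k. This must still be ≥ 388, so k ≤ 6.
k = 6 is achieved by 6 values at 23 and 4 at 63, total 390; lower one of the 63's by 2 (still > 23) to reach 388.

6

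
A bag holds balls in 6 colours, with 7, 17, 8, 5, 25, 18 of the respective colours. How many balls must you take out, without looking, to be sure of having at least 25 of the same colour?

In the worst case you take as many as possible of each colour without reaching 25: 7 + 17 + 8 + 5 + 24 + 18 = 79.
The next one must give 25 of some colour, so 79 + 1 = 80.

80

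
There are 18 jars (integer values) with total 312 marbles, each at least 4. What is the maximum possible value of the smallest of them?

If every one of the 18 were at least 18, the total would be at least 18 × 18 = 324 > 312.
Equality holds with 12 values of 17 and 6 values of 18.

17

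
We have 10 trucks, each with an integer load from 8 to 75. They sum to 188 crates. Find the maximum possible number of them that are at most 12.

8

Each value at 12 or below falls at least 75 − 12 = 63 short of the ceiling 75.
The ceiling total is 10 × 75 = 750, and we need 188, so at most ⌊(750 − 188)/63⌋ = 8 can be that low.
k = 8 is achieved by 8 values at 12 and 2 at 75, total 246; lower one of the 75's by 58 (still > 12) to reach 188.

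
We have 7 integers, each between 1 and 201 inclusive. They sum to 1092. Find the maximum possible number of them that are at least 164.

6

With k values at 164 or above and the rest at least 1, the sum is at least 7 + 163k.
Since the sum is 1092, we need 163k ≤ 1085, i.e. k ≤ 6.
k = 6 is achieved by 6 values at 164 and 1 at 1, total 985; add 107 to one value (staying below 164) to reach 1092.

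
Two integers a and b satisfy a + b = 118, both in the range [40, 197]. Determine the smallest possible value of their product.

3120

For a fixed sum, ab is smallest when a and b are as far apart as possible.
At the endpoint a = 40, b = 118 − 40 = 78, so ab = 40 × 78 = 3120.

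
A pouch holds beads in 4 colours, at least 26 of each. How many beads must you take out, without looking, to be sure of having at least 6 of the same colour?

In the worst case you draw 5 of each of the 4 colours: 4 × 5 = 20.
One more forces 6 of some colour, so 20 + 1 = 21.

21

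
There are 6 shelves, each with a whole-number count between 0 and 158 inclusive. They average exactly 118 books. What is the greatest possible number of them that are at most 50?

2

The total is 6 × 118 = 708.
Each value at 50 or below falls at least 158 − 50 = 108 short of the ceiling 158.
The ceiling total is 6 × 158 = 948, and we need 708, so at most ⌊(948 − 708)/108⌋ = 2 can be that low.
k = 2 is achieved by 2 values at 50 and 4 at 158, total 732; lower one of the 158's by 24 (still > 50) to reach 708.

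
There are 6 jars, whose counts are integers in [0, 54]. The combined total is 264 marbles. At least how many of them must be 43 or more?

Each value short of 43 is at most 42, costing at least 54 − 42 = 12 against the maximum total of 324.
We can afford to lose at most 324 − 264 = 60, so at most ⌊60/12⌋ = 5 fall short, and at least 1 are ≥ 43.
Exactly 1 works: 1 value at 54 and 5 at 42 total 264.

1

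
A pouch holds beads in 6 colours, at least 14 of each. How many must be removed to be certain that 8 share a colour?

43

In the worst case you draw 7 of each of the 6 colours: 6 × 7 = 42.
One more forces 8 of some colour, so 42 + 1 = 43.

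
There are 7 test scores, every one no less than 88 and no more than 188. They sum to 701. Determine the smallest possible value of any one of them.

Minimizing one value means maximizing the remaining 6.
The other 6 can take up 6 × 188 = 1128 ≥ 701 − 88, so one score can sit at its floor of 88.
Achievable: one at 88 and the other 6 totalling 613, which fits since 6 × 88 ≤ 613 ≤ 6 × 188.

88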